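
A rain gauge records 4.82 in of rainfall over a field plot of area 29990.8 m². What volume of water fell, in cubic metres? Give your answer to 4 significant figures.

Depth: 4.82 in × 25.4 = 122.428 mm.
1 mm over 1 m² is 1 L, so volume = 122.428 × 29990.8 = 3671713.7 L = 3672 m³.

3672 cubic metres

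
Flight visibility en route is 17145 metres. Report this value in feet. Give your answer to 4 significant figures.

56250 ft

1 m = 3.28084 ft, so 17145 × 3.28084 = 56250 ft.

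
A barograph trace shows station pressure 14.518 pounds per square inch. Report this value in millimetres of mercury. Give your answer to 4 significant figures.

1 psi = 51.7149 mmHg, so 14.518 × 51.7149 = 750.8 mmHg.

750.8 mmHg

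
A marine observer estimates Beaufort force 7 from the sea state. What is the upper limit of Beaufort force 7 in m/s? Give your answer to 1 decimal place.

17.1 m/s

Beaufort 7 (near gale) spans 13.9–17.1 m/s.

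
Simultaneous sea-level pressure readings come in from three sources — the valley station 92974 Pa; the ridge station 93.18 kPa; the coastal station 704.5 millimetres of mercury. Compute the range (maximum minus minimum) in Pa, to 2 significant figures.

950 Pa

the ridge station: 93.18 kPa = 93180.00 Pa.
the coastal station: 704.5 mmHg = 93925.62 Pa.
Spread: 93925.62 − 92974.00 = 950 Pa.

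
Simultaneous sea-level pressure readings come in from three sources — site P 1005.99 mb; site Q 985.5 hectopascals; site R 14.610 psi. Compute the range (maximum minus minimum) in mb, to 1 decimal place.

21.8 mb

site Q: 985.5 hPa = 985.500 mb.
site R: 14.610 psi = 1007.324 mb.
Spread: 1007.324 − 985.500 = 21.8 mb.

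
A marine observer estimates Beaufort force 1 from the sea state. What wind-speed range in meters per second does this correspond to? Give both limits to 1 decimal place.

Beaufort 1 (light air) spans 0.3–1.5 m/s.

0.3 to 1.5 m/s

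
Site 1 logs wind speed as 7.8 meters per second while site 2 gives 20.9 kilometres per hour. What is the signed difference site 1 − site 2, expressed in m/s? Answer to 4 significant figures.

1.994 m/s

site 2: 20.9 km/h = 5.80556 m/s.
Difference: 7.80000 − 5.80556 = 1.994 m/s.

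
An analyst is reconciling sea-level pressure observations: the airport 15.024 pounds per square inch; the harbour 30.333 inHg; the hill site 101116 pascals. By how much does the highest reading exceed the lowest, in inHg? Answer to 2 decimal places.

0.73 inHg

the airport: 15.024 psi = 30.5892 inHg.
the hill site: 101116 Pa = 29.8595 inHg.
Spread: 30.5892 − 29.8595 = 0.73 inHg.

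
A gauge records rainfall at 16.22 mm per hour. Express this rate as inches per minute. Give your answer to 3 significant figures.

16.22 mm/hour × 0.0393701 in/mm × 0.0166667 hour/minute = 0.0106 in/minute.

0.0106 in/minute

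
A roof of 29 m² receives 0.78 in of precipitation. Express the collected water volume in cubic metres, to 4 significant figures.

0.5745 cubic metres

Depth: 0.78 in × 25.4 = 19.812 mm.
1 mm over 1 m² is 1 L, so volume = 19.812 × 29 = 574.548 L = 0.5745 m³.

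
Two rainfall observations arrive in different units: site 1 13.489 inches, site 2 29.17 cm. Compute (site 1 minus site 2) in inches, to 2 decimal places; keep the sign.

2.00 in

site 2: 29.17 cm = 11.4843 in.
Difference: 13.4890 − 11.4843 = 2.00 in.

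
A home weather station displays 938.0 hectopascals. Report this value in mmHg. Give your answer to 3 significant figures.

704 mmHg

1 hPa = 0.750062 mmHg, so 938.0 × 0.750062 = 704 mmHg.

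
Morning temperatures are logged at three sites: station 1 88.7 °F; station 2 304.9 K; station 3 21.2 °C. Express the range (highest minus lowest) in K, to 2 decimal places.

station 1: 88.7 °F = 31.500 °C.
station 2: 304.9 K = 31.750 °C.
Spread: 31.750 − 21.200 = 10.550 °C.

10.55 K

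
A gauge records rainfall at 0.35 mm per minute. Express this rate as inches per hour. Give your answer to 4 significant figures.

0.8268 in/hour

0.35 mm/minute × 0.0393701 in/mm × 60 minute/hour = 0.8268 in/hour.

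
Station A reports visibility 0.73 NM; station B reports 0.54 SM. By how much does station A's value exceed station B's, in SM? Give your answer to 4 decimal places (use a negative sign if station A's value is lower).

station A: 0.73 nmi = 0.840069 SM.
Difference: 0.840069 − 0.540000 = 0.3001 SM.

0.3001 SM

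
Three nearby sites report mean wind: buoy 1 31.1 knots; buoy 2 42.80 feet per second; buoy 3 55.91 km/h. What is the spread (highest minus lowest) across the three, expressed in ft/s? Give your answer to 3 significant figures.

9.69 ft/s

buoy 1: 31.1 kt = 52.4909 ft/s.
buoy 3: 55.91 km/h = 50.9533 ft/s.
Spread: 52.4909 − 42.8000 = 9.69 ft/s.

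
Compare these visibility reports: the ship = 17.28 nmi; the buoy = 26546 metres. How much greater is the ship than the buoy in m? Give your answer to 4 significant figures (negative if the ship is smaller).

5457 m

the ship: 17.28 nmi = 32002.56 m.
Difference: 32002.56 − 26546.00 = 5457 m.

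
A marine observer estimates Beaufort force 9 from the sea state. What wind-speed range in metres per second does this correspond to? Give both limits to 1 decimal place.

Beaufort 9 (strong gale) spans 20.8–24.4 m/s.

20.8 to 24.4 m/s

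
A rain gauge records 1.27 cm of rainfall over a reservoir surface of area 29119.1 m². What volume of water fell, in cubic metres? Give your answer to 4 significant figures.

369.8 cubic metres

Depth: 1.27 cm × 10 = 12.7 mm.
1 mm over 1 m² is 1 L, so volume = 12.7 × 29119.1 = 369812.57 L = 369.8 m³.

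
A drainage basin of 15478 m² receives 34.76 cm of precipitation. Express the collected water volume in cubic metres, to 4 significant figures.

Depth: 34.76 cm × 10 = 347.6 mm.
1 mm over 1 m² is 1 L, so volume = 347.6 × 15478 = 5380152.8 L = 5380 m³.

5380 cubic metres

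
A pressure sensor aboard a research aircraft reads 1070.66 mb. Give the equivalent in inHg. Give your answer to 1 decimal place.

31.6 inHg

1 mb = 0.02953 inHg, so 1070.66 × 0.02953 = 31.6 inHg.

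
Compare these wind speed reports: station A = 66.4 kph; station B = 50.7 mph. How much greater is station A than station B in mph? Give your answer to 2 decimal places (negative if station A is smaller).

station A: 66.4 km/h = 41.2590 mph.
Difference: 41.2590 − 50.7000 = -9.44 mph.

-9.44 mph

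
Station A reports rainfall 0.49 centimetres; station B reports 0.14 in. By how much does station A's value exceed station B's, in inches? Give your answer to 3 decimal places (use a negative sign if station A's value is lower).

0.053 in

station A: 0.49 cm = 0.19291 in.
Difference: 0.19291 − 0.14000 = 0.053 in.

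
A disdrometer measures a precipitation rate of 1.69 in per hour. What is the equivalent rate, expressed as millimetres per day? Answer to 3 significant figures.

1.69 in/hour × 25.4 mm/in × 24 hour/day = 1030 mm/day.

1030 mm/day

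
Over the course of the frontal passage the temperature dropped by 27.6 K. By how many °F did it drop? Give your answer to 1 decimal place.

49.7 °F

For a temperature change the 32° offset cancels: Δ°F = 27.6 × 1.8 = 49.7 °F.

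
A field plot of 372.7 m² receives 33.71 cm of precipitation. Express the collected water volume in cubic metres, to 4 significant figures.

125.6 cubic metres

Depth: 33.71 cm × 10 = 337.1 mm.
1 mm over 1 m² is 1 L, so volume = 337.1 × 372.7 = 125637.17 L = 125.6 m³.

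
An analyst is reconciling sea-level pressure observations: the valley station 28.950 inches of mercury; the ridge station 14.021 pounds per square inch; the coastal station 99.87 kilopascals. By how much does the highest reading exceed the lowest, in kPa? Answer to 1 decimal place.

the valley station: 28.950 inHg = 98.036 kPa.
the ridge station: 14.021 psi = 96.671 kPa.
Spread: 99.870 − 96.671 = 3.2 kPa.

3.2 kPa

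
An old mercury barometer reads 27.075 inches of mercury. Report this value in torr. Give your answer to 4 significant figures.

687.7 mmHg

1 inHg = 25.4 mmHg, so 27.075 × 25.4 = 687.7 mmHg.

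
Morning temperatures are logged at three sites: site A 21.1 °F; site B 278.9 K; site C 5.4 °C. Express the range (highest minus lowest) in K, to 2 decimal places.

site A: 21.1 °F = -6.056 °C.
site B: 278.9 K = 5.750 °C.
Spread: 5.750 − (-6.056) = 11.806 °C.

11.81 K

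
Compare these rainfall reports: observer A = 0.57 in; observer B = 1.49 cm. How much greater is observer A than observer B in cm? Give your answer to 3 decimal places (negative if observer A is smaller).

-0.042 cm

observer A: 0.57 in = 1.44780 cm.
Difference: 1.44780 − 1.49000 = -0.042 cm.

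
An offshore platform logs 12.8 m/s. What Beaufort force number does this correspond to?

12.8 m/s lies in the Beaufort 6 band (strong breeze, 10.8–13.8 m/s).

Beaufort force 6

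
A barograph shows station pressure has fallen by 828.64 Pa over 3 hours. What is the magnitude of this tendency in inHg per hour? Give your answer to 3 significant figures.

0.0816 inHg per hour

828.64 Pa / 3 h × 0.0002953 inHg/Pa = 0.0816 inHg/h.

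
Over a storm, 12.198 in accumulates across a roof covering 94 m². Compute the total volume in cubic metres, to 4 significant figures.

Depth: 12.198 in × 25.4 = 309.8292 mm.
1 mm over 1 m² is 1 L, so volume = 309.8292 × 94 = 29123.945 L = 29.12 m³.

29.12 cubic metres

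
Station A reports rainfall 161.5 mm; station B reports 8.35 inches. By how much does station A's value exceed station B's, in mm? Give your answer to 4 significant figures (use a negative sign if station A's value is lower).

station B: 8.35 in = 212.0900 mm.
Difference: 161.5000 − 212.0900 = -50.59 mm.

-50.59 mm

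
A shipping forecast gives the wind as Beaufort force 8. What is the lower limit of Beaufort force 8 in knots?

34 kt

Beaufort 8 (gale) spans 34–40 knots.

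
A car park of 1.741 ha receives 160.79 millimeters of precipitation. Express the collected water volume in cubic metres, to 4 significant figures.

Area: 1.741 ha = 17410 m².
1 mm over 1 m² is 1 L, so volume = 160.79 × 17410 = 2799353.9 L = 2799 m³.

2799 cubic metres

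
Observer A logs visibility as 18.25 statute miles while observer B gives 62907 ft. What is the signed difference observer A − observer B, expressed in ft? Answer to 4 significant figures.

observer A: 18.25 SM = 96360.00 ft.
Difference: 96360.00 − 62907.00 = 33450 ft.

33450 ft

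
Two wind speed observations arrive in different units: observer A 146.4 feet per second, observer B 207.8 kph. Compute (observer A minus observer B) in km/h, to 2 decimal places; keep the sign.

-47.16 km/h

observer A: 146.4 ft/s = 160.6418 km/h.
Difference: 160.6418 − 207.8000 = -47.16 km/h.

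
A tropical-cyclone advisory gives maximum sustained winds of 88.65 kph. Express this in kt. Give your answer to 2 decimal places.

47.87 kt

1 km/h = 0.539957 kt, so 88.65 × 0.539957 = 47.87 kt.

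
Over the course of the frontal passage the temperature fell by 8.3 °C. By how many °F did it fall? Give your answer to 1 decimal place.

14.9 °F

For a temperature change the 32° offset cancels: Δ°F = 8.3 × 1.8 = 14.9 °F.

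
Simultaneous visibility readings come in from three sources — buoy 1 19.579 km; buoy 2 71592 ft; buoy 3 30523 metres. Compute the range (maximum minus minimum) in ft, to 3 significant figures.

35900 ft

buoy 1: 19.579 km = 64235.56 ft.
buoy 3: 30523 m = 100141.08 ft.
Spread: 100141.08 − 64235.56 = 35900 ft.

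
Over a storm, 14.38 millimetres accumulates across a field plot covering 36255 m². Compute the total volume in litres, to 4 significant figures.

1 mm over 1 m² is 1 L, so volume = 14.38 × 36255 = 521346.9 L ≈ 521300 L.

521300 litres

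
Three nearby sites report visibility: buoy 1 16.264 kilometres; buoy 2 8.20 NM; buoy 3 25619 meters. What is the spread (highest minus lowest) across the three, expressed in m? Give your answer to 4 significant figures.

buoy 1: 16.264 km = 16264.00 m.
buoy 2: 8.20 nmi = 15186.40 m.
Spread: 25619.00 − 15186.40 = 10430 m.

10430 m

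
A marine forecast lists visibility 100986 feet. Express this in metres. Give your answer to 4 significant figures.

1 ft = 0.3048 m, so 100986 × 0.3048 = 30780 m.

30780 m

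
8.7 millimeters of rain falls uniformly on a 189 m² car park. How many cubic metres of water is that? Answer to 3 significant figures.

1.64 cubic metres

1 mm over 1 m² is 1 L, so volume = 8.7 × 189 = 1644.3 L = 1.64 m³.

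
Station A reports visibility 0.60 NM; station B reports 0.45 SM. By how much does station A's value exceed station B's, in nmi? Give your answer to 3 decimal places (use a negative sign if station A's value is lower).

station B: 0.45 SM = 0.39104 nmi.
Difference: 0.60000 − 0.39104 = 0.209 nmi.

0.209 nmi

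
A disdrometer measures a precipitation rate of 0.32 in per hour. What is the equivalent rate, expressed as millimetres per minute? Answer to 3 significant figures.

0.135 mm/minute

0.32 in/hour × 25.4 mm/in × 0.0166667 hour/minute = 0.135 mm/minute.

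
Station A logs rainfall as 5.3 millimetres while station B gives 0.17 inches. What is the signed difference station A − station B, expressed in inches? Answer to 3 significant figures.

0.0387 in

station A: 5.3 mm = 0.208661 in.
Difference: 0.208661 − 0.170000 = 0.0387 in.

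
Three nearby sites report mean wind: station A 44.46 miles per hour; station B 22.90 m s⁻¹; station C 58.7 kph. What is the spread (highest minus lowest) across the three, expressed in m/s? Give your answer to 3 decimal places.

6.594 m/s

station A: 44.46 mph = 19.87540 m/s.
station C: 58.7 km/h = 16.30556 m/s.
Spread: 22.90000 − 16.30556 = 6.594 m/s.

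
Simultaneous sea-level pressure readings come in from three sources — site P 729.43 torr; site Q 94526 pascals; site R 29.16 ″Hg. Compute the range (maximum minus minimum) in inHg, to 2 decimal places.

site P: 729.43 mmHg = 28.7177 inHg.
site Q: 94526 Pa = 27.9135 inHg.
Spread: 29.1600 − 27.9135 = 1.25 inHg.

1.25 inHg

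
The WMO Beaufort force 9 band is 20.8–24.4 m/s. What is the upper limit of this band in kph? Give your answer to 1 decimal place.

20.8–24.4 m/s × 3.6 = 74.9–87.8 km/h.

87.8 km/h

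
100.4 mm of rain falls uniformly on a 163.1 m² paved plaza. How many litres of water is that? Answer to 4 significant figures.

16380 litres

1 mm over 1 m² is 1 L, so volume = 100.4 × 163.1 = 16375.24 L ≈ 16380 L.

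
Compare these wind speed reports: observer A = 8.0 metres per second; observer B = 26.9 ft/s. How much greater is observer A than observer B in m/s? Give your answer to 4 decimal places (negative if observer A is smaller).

observer B: 26.9 ft/s = 8.199120 m/s.
Difference: 8.000000 − 8.199120 = -0.1991 m/s.

-0.1991 m/s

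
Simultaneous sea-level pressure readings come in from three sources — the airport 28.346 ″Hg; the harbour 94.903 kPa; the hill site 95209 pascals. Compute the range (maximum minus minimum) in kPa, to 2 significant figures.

the airport: 28.346 inHg = 95.991 kPa.
the hill site: 95209 Pa = 95.209 kPa.
Spread: 95.991 − 94.903 = 1.1 kPa.

1.1 kPa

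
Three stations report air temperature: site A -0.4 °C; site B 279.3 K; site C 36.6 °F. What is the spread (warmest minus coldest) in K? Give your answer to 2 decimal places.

site B: 279.3 K = 6.150 °C.
site C: 36.6 °F = 2.556 °C.
Spread: 6.150 − (-0.400) = 6.550 °C.

6.55 K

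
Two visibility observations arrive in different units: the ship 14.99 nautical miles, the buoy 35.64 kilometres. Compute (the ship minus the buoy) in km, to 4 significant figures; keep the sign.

-7.879 km

the ship: 14.99 nmi = 27.76148 km.
Difference: 27.76148 − 35.64000 = -7.879 km.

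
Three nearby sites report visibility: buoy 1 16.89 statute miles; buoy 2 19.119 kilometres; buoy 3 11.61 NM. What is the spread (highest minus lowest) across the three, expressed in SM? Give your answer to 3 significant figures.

buoy 2: 19.119 km = 11.8800 SM.
buoy 3: 11.61 nmi = 13.3605 SM.
Spread: 16.8900 − 11.8800 = 5.01 SM.

5.01 SM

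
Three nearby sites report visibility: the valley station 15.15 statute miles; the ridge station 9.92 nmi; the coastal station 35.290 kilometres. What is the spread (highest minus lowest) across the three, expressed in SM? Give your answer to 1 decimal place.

the ridge station: 9.92 nmi = 11.416 SM.
the coastal station: 35.290 km = 21.928 SM.
Spread: 21.928 − 11.416 = 10.5 SM.

10.5 SM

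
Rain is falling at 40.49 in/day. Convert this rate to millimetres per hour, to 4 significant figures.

40.49 in/day × 25.4 mm/in × 0.0416667 day/hour = 42.85 mm/hour.

42.85 mm/hour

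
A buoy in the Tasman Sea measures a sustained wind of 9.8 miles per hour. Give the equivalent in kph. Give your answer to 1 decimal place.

1 mph = 1.60934 km/h, so 9.8 × 1.60934 = 15.8 km/h.

15.8 km/h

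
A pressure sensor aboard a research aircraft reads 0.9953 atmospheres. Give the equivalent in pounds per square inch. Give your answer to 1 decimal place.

1 atm = 14.6959 psi, so 0.9953 × 14.6959 = 14.6 psi.

14.6 psi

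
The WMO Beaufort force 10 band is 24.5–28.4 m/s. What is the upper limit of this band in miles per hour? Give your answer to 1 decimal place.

63.5 mph

24.5–28.4 m/s × 2.237 = 54.8–63.5 mph.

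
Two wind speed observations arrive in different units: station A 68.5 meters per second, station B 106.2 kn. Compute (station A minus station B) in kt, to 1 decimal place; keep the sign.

station A: 68.5 m/s = 133.153 kt.
Difference: 133.153 − 106.200 = 27.0 kt.

27.0 kt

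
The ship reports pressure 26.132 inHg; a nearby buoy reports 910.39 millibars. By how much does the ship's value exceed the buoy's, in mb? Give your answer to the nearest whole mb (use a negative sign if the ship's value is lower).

the ship: 26.132 inHg = 884.93 mb.
Difference: 884.93 − 910.39 = -25 mb.

-25 mb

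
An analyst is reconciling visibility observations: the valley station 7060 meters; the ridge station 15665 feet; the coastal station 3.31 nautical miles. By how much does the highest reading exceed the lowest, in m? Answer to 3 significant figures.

the ridge station: 15665 ft = 4774.69 m.
the coastal station: 3.31 nmi = 6130.12 m.
Spread: 7060.00 − 4774.69 = 2290 m.

2290 m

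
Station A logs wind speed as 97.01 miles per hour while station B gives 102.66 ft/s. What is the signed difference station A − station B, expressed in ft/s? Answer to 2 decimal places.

station A: 97.01 mph = 142.2813 ft/s.
Difference: 142.2813 − 102.6600 = 39.62 ft/s.

39.62 ft/s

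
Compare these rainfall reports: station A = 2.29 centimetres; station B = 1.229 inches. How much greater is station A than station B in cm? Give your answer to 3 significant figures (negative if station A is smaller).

station B: 1.229 in = 3.12166 cm.
Difference: 2.29000 − 3.12166 = -0.832 cm.

-0.832 cm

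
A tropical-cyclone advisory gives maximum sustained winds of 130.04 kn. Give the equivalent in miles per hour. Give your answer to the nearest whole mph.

1 kt = 1.15078 mph, so 130.04 × 1.15078 = 150 mph.

150 mph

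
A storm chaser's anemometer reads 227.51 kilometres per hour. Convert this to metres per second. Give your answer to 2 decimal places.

1 km/h = 0.277778 m/s, so 227.51 × 0.277778 = 63.20 m/s.

63.20 m/s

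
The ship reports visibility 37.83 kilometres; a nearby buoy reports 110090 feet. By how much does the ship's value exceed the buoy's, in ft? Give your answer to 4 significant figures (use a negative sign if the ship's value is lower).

the ship: 37.83 km = 124114.17 ft.
Difference: 124114.17 − 110090.00 = 14020 ft.

14020 ft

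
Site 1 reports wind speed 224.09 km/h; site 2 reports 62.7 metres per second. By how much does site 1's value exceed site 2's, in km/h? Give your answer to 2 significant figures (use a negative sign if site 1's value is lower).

-1.6 km/h

site 2: 62.7 m/s = 225.720 km/h.
Difference: 224.090 − 225.720 = -1.6 km/h.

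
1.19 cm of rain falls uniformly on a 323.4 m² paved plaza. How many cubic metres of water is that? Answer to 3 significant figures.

3.85 cubic metres

Depth: 1.19 cm × 10 = 11.9 mm.
1 mm over 1 m² is 1 L, so volume = 11.9 × 323.4 = 3848.46 L = 3.85 m³.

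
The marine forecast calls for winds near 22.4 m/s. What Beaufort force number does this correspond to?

22.4 m/s lies in the Beaufort 9 band (strong gale, 20.8–24.4 m/s).

Beaufort force 9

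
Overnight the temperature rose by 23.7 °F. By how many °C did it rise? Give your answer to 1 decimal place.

13.2 °C

Converting a difference, only the 9/5 scale factor applies: Δ°C = 23.7 × 0.5556 = 13.2 °C.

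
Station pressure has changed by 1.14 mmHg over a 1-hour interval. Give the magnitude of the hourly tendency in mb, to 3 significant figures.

1.52 mb per hour

1.14 mmHg / 1 h × 1.33322 mb/mmHg = 1.52 mb/h.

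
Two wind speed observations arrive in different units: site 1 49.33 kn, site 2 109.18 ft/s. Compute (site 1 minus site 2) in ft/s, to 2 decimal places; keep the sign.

site 1: 49.33 kt = 83.2597 ft/s.
Difference: 83.2597 − 109.1800 = -25.92 ft/s.

-25.92 ft/s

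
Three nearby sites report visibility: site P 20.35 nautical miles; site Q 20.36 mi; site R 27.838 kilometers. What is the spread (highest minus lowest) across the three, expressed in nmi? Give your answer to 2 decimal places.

5.32 nmi

site Q: 20.36 SM = 17.6924 nmi.
site R: 27.838 km = 15.0313 nmi.
Spread: 20.3500 − 15.0313 = 5.32 nmi.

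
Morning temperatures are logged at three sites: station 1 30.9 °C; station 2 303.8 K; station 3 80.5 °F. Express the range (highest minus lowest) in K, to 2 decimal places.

station 2: 303.8 K = 30.650 °C.
station 3: 80.5 °F = 26.944 °C.
Spread: 30.900 − 26.944 = 3.956 °C.

3.96 K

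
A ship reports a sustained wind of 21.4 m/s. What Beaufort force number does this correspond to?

21.4 m/s lies in the Beaufort 9 band (strong gale, 20.8–24.4 m/s).

Beaufort force 9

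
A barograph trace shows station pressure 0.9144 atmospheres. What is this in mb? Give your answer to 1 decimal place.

926.5 mb

1 atm = 1013.25 mb, so 0.9144 × 1013.25 = 926.5 mb.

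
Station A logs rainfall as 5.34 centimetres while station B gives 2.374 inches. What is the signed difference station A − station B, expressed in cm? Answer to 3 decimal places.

station B: 2.374 in = 6.02996 cm.
Difference: 5.34000 − 6.02996 = -0.690 cm.

-0.690 cm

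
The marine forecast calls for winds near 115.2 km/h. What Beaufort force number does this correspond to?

Beaufort force 11

115.2 km/h = 32.0 m/s, which is Beaufort 11 (violent storm, 28.5–32.6 m/s).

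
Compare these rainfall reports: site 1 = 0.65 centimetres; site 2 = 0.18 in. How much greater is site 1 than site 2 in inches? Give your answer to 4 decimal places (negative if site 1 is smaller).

0.0759 in

site 1: 0.65 cm = 0.255906 in.
Difference: 0.255906 − 0.180000 = 0.0759 in.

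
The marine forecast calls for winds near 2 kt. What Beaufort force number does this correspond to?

2 kt lies in the Beaufort 1 band (light air, 1–3 kt).

Beaufort force 1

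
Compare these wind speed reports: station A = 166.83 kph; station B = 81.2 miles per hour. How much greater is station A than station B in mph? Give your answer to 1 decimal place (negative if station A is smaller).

22.5 mph

station A: 166.83 km/h = 103.663 mph.
Difference: 103.663 − 81.200 = 22.5 mph.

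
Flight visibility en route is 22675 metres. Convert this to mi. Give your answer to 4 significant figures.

14.09 SM

1 m = 0.000621371 SM, so 22675 × 0.000621371 = 14.09 SM.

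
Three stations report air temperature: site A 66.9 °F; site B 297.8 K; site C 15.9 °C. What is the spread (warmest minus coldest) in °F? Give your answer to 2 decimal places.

site A: 66.9 °F = 19.389 °C.
site B: 297.8 K = 24.650 °C.
Spread: 24.650 − 15.900 = 8.750 °C = 15.75 °F.

15.75 °F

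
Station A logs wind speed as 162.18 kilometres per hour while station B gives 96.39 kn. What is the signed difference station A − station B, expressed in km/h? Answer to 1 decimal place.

-16.3 km/h

station B: 96.39 kt = 178.514 km/h.
Difference: 162.180 − 178.514 = -16.3 km/h.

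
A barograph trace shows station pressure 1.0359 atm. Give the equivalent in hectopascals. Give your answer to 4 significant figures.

1 atm = 1013.25 hPa, so 1.0359 × 1013.25 = 1050 hPa.

1050 hPa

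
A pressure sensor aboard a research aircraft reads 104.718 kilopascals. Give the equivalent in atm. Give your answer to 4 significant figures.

1.033 atm

1 kPa = 0.00986923 atm, so 104.718 × 0.00986923 = 1.033 atm.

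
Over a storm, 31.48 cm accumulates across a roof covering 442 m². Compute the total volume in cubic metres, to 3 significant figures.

139 cubic metres

Depth: 31.48 cm × 10 = 314.8 mm.
1 mm over 1 m² is 1 L, so volume = 314.8 × 442 = 139141.6 L = 139 m³.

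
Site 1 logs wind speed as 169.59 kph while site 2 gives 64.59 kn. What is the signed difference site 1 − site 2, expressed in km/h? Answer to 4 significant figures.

49.97 km/h

site 2: 64.59 kt = 119.6207 km/h.
Difference: 169.5900 − 119.6207 = 49.97 km/h.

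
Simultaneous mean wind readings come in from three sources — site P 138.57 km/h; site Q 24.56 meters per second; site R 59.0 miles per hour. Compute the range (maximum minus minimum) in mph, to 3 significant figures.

31.2 mph

site P: 138.57 km/h = 86.103 mph.
site Q: 24.56 m/s = 54.939 mph.
Spread: 86.103 − 54.939 = 31.2 mph.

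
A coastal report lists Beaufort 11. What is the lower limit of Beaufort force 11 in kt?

56 kt

Beaufort 11 (violent storm) spans 56–63 knots.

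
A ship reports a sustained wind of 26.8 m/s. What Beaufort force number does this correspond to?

Beaufort force 10

26.8 m/s lies in the Beaufort 10 band (storm, 24.5–28.4 m/s).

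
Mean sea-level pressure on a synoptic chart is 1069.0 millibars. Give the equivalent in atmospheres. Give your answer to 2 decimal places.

1 mb = 0.000986923 atm, so 1069.0 × 0.000986923 = 1.06 atm.

1.06 atm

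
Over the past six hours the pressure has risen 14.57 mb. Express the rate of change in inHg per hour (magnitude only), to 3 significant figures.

0.0717 inHg per hour

14.57 mb / 6 h × 0.02953 inHg/mb = 0.0717 inHg/h.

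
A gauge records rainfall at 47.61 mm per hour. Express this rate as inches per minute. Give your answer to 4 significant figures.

47.61 mm/hour × 0.0393701 in/mm × 0.0166667 hour/minute = 0.03124 in/minute.

0.03124 in/minute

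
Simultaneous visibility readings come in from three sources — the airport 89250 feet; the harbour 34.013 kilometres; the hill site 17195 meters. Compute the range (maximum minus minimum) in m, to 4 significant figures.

16820 m

the airport: 89250 ft = 27203.40 m.
the harbour: 34.013 km = 34013.00 m.
Spread: 34013.00 − 17195.00 = 16820 m.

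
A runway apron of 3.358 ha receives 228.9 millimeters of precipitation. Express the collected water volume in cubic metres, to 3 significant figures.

7690 cubic metres

Area: 3.358 ha = 33580 m².
1 mm over 1 m² is 1 L, so volume = 228.9 × 33580 = 7686462 L = 7690 m³.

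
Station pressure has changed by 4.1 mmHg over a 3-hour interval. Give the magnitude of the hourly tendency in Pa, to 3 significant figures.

4.1 mmHg / 3 h × 133.322 Pa/mmHg = 182 Pa/h.

182 Pa per hour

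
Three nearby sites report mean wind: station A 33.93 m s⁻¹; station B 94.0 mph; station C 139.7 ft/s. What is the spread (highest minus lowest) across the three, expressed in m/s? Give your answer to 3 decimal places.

8.651 m/s

station B: 94.0 mph = 42.02176 m/s.
station C: 139.7 ft/s = 42.58056 m/s.
Spread: 42.58056 − 33.93000 = 8.651 m/s.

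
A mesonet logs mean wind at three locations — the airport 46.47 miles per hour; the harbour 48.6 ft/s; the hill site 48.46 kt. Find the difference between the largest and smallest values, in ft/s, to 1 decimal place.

the airport: 46.47 mph = 68.156 ft/s.
the hill site: 48.46 kt = 81.791 ft/s.
Spread: 81.791 − 48.600 = 33.2 ft/s.

33.2 ft/s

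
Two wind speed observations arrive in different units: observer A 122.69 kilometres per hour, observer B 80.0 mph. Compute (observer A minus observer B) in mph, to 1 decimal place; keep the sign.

observer A: 122.69 km/h = 76.236 mph.
Difference: 76.236 − 80.000 = -3.8 mph.

-3.8 mph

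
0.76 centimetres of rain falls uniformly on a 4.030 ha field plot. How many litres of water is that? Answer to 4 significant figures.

306300 litres

Depth: 0.76 cm × 10 = 7.6 mm.
Area: 4.030 ha = 40300 m².
1 mm over 1 m² is 1 L, so volume = 7.6 × 40300 = 306280 L ≈ 306300 L.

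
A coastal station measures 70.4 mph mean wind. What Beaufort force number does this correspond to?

Beaufort force 11

70.4 mph = 31.5 m/s, which is Beaufort 11 (violent storm, 28.5–32.6 m/s).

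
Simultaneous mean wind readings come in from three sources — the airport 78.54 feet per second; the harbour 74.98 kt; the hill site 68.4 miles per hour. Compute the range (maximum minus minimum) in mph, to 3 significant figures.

32.7 mph

the airport: 78.54 ft/s = 53.550 mph.
the harbour: 74.98 kt = 86.285 mph.
Spread: 86.285 − 53.550 = 32.7 mph.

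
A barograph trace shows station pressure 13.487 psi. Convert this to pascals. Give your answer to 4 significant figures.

92990 Pa

1 psi = 6894.76 Pa, so 13.487 × 6894.76 = 92990 Pa.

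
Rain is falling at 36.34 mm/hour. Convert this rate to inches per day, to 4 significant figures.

34.34 in/day

36.34 mm/hour × 0.0393701 in/mm × 24 hour/day = 34.34 in/day.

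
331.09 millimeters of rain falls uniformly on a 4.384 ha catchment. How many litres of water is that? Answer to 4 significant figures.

Area: 4.384 ha = 43840 m².
1 mm over 1 m² is 1 L, so volume = 331.09 × 43840 = 14514986 L ≈ 14510000 L.

14510000 litres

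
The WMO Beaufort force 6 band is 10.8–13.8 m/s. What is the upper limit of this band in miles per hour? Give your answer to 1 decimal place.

10.8–13.8 m/s × 2.237 = 24.2–30.9 mph.

30.9 mph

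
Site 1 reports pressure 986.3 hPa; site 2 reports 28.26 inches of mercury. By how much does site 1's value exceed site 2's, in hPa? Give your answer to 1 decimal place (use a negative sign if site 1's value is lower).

29.3 hPa

site 2: 28.26 inHg = 956.994 hPa.
Difference: 986.300 − 956.994 = 29.3 hPa.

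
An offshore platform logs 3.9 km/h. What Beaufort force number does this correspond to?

3.9 km/h = 1.1 m/s, which is Beaufort 1 (light air, 0.3–1.5 m/s).

Beaufort force 1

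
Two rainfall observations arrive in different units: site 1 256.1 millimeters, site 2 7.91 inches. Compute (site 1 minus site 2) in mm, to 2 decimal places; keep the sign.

55.19 mm

site 2: 7.91 in = 200.9140 mm.
Difference: 256.1000 − 200.9140 = 55.19 mm.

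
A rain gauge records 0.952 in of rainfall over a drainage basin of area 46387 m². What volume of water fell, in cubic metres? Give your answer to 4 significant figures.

1122 cubic metres

Depth: 0.952 in × 25.4 = 24.1808 mm.
1 mm over 1 m² is 1 L, so volume = 24.1808 × 46387 = 1121674.8 L = 1122 m³.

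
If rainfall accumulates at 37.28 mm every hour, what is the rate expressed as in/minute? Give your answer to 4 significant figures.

0.02446 in/minute

37.28 mm/hour × 0.0393701 in/mm × 0.0166667 hour/minute = 0.02446 in/minute.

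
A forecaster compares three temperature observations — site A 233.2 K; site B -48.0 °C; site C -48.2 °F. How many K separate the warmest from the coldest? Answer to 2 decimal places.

site A: 233.2 K = -39.950 °C.
site C: -48.2 °F = -44.556 °C.
Spread: (-39.950) − (-48.000) = 8.050 °C.

8.05 K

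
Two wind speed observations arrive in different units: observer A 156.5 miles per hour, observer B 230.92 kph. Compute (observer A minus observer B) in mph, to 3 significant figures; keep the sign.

observer B: 230.92 km/h = 143.487 mph.
Difference: 156.500 − 143.487 = 13.0 mph.

13.0 mph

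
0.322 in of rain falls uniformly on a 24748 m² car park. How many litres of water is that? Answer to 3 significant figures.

202000 litres

Depth: 0.322 in × 25.4 = 8.1788 mm.
1 mm over 1 m² is 1 L, so volume = 8.1788 × 24748 = 202408.94 L ≈ 202000 L.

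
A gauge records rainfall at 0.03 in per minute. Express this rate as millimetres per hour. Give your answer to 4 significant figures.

0.03 in/minute × 25.4 mm/in × 60 minute/hour = 45.72 mm/hour.

45.72 mm/hour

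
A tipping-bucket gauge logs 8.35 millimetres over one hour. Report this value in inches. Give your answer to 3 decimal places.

0.329 in

1 mm = 0.0393701 in, so 8.35 × 0.0393701 = 0.329 in.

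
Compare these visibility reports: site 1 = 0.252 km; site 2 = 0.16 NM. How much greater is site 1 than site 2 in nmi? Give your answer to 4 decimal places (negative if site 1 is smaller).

-0.0239 nmi

site 1: 0.252 km = 0.136069 nmi.
Difference: 0.136069 − 0.160000 = -0.0239 nmi.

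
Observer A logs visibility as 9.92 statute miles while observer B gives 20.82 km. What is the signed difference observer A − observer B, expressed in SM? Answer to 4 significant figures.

observer B: 20.82 km = 12.93695 SM.
Difference: 9.92000 − 12.93695 = -3.017 SM.

-3.017 SM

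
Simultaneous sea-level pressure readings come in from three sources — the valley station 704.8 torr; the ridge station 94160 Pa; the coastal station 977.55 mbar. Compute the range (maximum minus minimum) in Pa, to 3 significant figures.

3790 Pa

the valley station: 704.8 mmHg = 93965.62 Pa.
the coastal station: 977.55 mb = 97755.00 Pa.
Spread: 97755.00 − 93965.62 = 3790 Pa.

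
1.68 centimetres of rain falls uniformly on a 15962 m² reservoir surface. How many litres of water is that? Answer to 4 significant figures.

Depth: 1.68 cm × 10 = 16.8 mm.
1 mm over 1 m² is 1 L, so volume = 16.8 × 15962 = 268161.6 L ≈ 268200 L.

268200 litres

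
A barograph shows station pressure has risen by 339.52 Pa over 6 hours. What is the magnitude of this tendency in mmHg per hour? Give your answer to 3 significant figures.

0.424 mmHg per hour

339.52 Pa / 6 h × 0.00750062 mmHg/Pa = 0.424 mmHg/h.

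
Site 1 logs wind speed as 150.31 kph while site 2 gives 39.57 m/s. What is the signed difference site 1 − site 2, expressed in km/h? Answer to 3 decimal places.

7.858 km/h

site 2: 39.57 m/s = 142.45200 km/h.
Difference: 150.31000 − 142.45200 = 7.858 km/h.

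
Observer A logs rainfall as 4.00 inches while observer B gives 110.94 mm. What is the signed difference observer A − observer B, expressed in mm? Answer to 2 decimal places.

observer A: 4.00 in = 101.6000 mm.
Difference: 101.6000 − 110.9400 = -9.34 mm.

-9.34 mm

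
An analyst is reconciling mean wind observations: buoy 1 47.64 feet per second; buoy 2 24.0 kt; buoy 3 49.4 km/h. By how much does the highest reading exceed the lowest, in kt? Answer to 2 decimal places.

buoy 1: 47.64 ft/s = 28.2259 kt.
buoy 3: 49.4 km/h = 26.6739 kt.
Spread: 28.2259 − 24.0000 = 4.23 kt.

4.23 kt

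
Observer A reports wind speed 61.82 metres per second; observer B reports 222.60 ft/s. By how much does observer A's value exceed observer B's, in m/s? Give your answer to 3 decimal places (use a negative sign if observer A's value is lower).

-6.028 m/s

observer B: 222.60 ft/s = 67.84848 m/s.
Difference: 61.82000 − 67.84848 = -6.028 m/s.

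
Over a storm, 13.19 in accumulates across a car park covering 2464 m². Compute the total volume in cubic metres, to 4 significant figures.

Depth: 13.19 in × 25.4 = 335.026 mm.
1 mm over 1 m² is 1 L, so volume = 335.026 × 2464 = 825504.06 L = 825.5 m³.

825.5 cubic metres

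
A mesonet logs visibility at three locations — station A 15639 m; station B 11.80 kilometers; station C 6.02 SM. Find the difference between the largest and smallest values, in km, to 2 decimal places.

station A: 15639 m = 15.6390 km.
station C: 6.02 SM = 9.6883 km.
Spread: 15.6390 − 9.6883 = 5.95 km.

5.95 km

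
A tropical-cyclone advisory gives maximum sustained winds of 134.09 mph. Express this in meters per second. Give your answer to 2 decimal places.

59.94 m/s

1 mph = 0.44704 m/s, so 134.09 × 0.44704 = 59.94 m/s.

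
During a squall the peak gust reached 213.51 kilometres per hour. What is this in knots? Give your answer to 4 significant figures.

1 km/h = 0.539957 kt, so 213.51 × 0.539957 = 115.3 kt.

115.3 kt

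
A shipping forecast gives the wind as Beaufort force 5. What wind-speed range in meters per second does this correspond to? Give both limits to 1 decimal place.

8.0 to 10.7 m/s

Beaufort 5 (fresh breeze) spans 8.0–10.7 m/s.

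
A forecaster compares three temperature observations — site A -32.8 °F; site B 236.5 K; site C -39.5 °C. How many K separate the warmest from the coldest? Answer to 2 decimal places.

site A: -32.8 °F = -36.000 °C.
site B: 236.5 K = -36.650 °C.
Spread: (-36.000) − (-39.500) = 3.500 °C.

3.50 K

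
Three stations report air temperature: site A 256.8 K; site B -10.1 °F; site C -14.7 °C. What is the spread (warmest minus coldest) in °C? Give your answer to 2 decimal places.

site A: 256.8 K = -16.350 °C.
site B: -10.1 °F = -23.389 °C.
Spread: (-14.700) − (-23.389) = 8.689 °C.

8.69 °C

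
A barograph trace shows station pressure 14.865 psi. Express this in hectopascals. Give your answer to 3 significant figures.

1020 hPa

1 psi = 68.9476 hPa, so 14.865 × 68.9476 = 1020 hPa.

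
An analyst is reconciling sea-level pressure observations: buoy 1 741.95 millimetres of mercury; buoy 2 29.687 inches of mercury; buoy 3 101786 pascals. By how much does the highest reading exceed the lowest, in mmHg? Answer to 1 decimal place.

21.5 mmHg

buoy 2: 29.687 inHg = 754.050 mmHg.
buoy 3: 101786 Pa = 763.458 mmHg.
Spread: 763.458 − 741.950 = 21.5 mmHg.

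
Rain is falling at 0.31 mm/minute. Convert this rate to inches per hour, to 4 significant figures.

0.7323 in/hour

0.31 mm/minute × 0.0393701 in/mm × 60 minute/hour = 0.7323 in/hour.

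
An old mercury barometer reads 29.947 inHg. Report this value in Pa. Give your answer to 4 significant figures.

1 inHg = 3386.39 Pa, so 29.947 × 3386.39 = 101400 Pa.

101400 Pa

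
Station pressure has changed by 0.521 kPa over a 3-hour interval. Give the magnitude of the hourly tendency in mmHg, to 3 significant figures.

0.521 kPa / 3 h × 7.50062 mmHg/kPa = 1.30 mmHg/h.

1.30 mmHg per hour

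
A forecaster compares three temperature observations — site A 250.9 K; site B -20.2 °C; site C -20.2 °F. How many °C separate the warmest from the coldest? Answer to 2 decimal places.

site A: 250.9 K = -22.250 °C.
site C: -20.2 °F = -29.000 °C.
Spread: (-20.200) − (-29.000) = 8.800 °C.

8.80 °C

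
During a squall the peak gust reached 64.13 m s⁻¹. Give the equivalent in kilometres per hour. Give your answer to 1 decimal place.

1 m/s = 3.6 km/h, so 64.13 × 3.6 = 230.9 km/h.

230.9 km/h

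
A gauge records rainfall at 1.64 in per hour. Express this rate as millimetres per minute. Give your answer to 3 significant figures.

0.694 mm/minute

1.64 in/hour × 25.4 mm/in × 0.0166667 hour/minute = 0.694 mm/minute.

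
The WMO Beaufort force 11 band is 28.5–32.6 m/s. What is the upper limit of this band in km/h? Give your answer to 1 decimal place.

117.4 km/h

28.5–32.6 m/s × 3.6 = 102.6–117.4 km/h.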